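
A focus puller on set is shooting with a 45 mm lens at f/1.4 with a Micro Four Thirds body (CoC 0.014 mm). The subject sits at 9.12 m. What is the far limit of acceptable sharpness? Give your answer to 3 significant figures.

10.0 m

Hyperfocal distance H = f²/(N·c) + f = 45²/(1.4 × 0.014) + 45 = 2025/0.0196 + 45 ≈ 103361.3 mm ≈ 103.4 m.
Far limit Df = s·(H − f)/(H − s) = 9120 × (103361.3 − 45) / (103361.3 − 9120) = 9120 × 103316.3 / 94241.3 ≈ 9998.2 mm ≈ 10.0 m.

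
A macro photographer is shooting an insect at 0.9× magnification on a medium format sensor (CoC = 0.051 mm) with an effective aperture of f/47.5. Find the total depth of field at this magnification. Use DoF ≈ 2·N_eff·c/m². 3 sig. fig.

5.98 mm

At magnification m, DoF ≈ 2·N_eff·c/m² = 2 × 47.5 × 0.051 / 0.9² = 4.845 / 0.81 ≈ 5.98 mm.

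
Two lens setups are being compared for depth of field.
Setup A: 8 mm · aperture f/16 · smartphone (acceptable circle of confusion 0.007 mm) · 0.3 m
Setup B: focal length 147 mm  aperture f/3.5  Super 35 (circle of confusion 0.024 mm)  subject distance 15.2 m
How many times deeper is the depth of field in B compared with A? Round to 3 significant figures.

Setup A: H = 8²/(16×0.007) + 8 ≈ 579.4 mm; DoF = Df − Dn = 613.50 − 198.54 ≈ 414.96 mm.
Setup B: H = 147²/(3.5×0.024) + 147 ≈ 257397.0 mm; DoF = Df − Dn = 16144.7 − 14359.7 ≈ 1785.0 mm.
Ratio = 1785.0 / 414.96 ≈ 4.30.

4.30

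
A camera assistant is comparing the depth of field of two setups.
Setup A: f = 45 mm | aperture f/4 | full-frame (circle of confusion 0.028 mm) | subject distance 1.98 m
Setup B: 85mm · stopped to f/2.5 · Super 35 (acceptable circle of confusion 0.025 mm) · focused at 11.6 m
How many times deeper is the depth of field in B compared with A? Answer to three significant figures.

Setup A: H = 45²/(4×0.028) + 45 ≈ 18125.4 mm; DoF = Df − Dn = 2217.30 − 1788.58 ≈ 428.72 mm.
Setup B: H = 85²/(2.5×0.025) + 85 ≈ 115685.0 mm; DoF = Df − Dn = 12883.3 − 10549.2 ≈ 2334.1 mm.
Ratio = 2334.1 / 428.72 ≈ 5.44.

5.44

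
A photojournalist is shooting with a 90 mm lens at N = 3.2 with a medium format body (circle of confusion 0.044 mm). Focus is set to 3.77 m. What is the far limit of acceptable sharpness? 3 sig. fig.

4.03 m

Hyperfocal distance H = f²/(N·c) + f = 90²/(3.2 × 0.044) + 90 = 8100/0.1408 + 90 ≈ 57618.4 mm ≈ 57.62 m.
Far limit Df = s·(H − f)/(H − s) = 3770 × (57618.4 − 90) / (57618.4 − 3770) = 3770 × 57528.4 / 53848.4 ≈ 4027.6 mm ≈ 4.03 m.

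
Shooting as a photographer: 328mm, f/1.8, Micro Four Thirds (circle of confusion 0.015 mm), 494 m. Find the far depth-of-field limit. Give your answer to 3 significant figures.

Hyperfocal distance H = f²/(N·c) + f = 328²/(1.8 × 0.015) + 328 = 107584/0.027 + 328 ≈ 3984920.6 mm ≈ 3985 m.
Far limit Df = s·(H − f)/(H − s) = 494000 × (3984920.6 − 328) / (3984920.6 − 494000) = 494000 × 3984592.6 / 3490920.6 ≈ 563860 mm ≈ 564 m.

564 m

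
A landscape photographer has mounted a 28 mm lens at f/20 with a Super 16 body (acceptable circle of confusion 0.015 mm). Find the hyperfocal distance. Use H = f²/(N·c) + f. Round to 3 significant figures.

Hyperfocal distance H = f²/(N·c) + f = 28²/(20 × 0.015) + 28 = 784/0.3 + 28 ≈ 2641.3 mm ≈ 2.64 m.

2.64 m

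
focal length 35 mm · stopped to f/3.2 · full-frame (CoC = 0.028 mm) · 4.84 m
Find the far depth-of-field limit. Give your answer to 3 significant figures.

7.46 m

Hyperfocal distance H = f²/(N·c) + f = 35²/(3.2 × 0.028) + 35 = 1225/0.0896 + 35 ≈ 13706.9 mm ≈ 13.71 m.
Far limit Df = s·(H − f)/(H − s) = 4840 × (13706.9 − 35) / (13706.9 − 4840) = 4840 × 13671.9 / 8866.9 ≈ 7462.8 mm ≈ 7.46 m.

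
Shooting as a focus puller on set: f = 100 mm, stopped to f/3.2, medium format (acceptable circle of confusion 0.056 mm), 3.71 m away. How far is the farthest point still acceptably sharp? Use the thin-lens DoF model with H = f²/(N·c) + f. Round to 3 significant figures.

Hyperfocal distance H = f²/(N·c) + f = 100²/(3.2 × 0.056) + 100 = 10000/0.1792 + 100 ≈ 55903.6 mm ≈ 55.90 m.
Far limit Df = s·(H − f)/(H − s) = 3710 × (55903.6 − 100) / (55903.6 − 3710) = 3710 × 55803.6 / 52193.6 ≈ 3966.6 mm ≈ 3.97 m.

3.97 m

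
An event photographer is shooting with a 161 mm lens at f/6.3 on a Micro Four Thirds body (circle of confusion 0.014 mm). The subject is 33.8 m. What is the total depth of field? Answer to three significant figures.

7.84 m

Hyperfocal distance H = f²/(N·c) + f = 161²/(6.3 × 0.014) + 161 = 25921/0.0882 + 161 ≈ 294049.9 mm ≈ 294.0 m.
Near limit Dn = s·(H − f)/(H + s − 2f) = 33800 × (294049.9 − 161) / (294049.9 + 33800 − 2 × 161) = 33800 × 293888.9 / 327527.9 ≈ 30328.5 mm.
Far limit Df = s·(H − f)/(H − s) = 33800 × (294049.9 − 161) / (294049.9 − 33800) = 33800 × 293888.9 / 260249.9 ≈ 38168.9 mm.
Depth of field = Df − Dn = 38168.9 − 30328.5 ≈ 7840.4 mm ≈ 7.84 m.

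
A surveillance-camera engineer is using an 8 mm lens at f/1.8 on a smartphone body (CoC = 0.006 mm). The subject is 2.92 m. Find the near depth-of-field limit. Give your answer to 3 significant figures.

1.96 m

Hyperfocal distance H = f²/(N·c) + f = 8²/(1.8 × 0.006) + 8 = 64/0.0108 + 8 ≈ 5933.9 mm ≈ 5.934 m.
Near limit Dn = s·(H − f)/(H + s − 2f) = 2920 × (5933.9 − 8) / (5933.9 + 2920 − 2 × 8) = 2920 × 5925.9 / 8837.9 ≈ 1957.9 mm ≈ 1.96 m.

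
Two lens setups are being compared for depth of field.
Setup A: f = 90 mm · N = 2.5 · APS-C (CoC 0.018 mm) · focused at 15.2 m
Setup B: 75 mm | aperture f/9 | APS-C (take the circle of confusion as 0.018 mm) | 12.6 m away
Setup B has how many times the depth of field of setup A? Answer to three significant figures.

4.07

Setup A: H = 90²/(2.5×0.018) + 90 ≈ 180090.0 mm; DoF = Df − Dn = 16592.9 − 14022.9 ≈ 2570.0 mm.
Setup B: H = 75²/(9×0.018) + 75 ≈ 34797.2 mm; DoF = Df − Dn = 19710 − 9260 ≈ 10450 mm.
Ratio = 10450 / 2570.0 ≈ 4.07.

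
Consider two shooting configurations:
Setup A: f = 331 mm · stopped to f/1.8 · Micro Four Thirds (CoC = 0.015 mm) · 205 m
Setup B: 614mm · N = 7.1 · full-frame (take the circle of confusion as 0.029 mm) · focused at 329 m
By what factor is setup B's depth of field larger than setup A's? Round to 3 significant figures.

Setup A: H = 331²/(1.8×0.015) + 331 ≈ 4058145.8 mm; DoF = Df − Dn = 215889 − 195157 ≈ 20732 mm.
Setup B: H = 614²/(7.1×0.029) + 614 ≈ 1831580.5 mm; DoF = Df − Dn = 400902 − 278967 ≈ 121935 mm.
Ratio = 121935 / 20732 ≈ 5.88.

5.88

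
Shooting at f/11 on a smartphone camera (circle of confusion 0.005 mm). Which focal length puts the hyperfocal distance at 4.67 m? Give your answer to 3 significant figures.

16.0 mm

From H = f²/(N·c) + f, with f ≪ H: f ≈ √(H·N·c) = √(4670 × 11 × 0.005) = √256.85 ≈ 16.03 mm.
The +f correction barely moves this — solving exactly, f² + N·c·f − N·c·H = 0 ⇒ f = (−N·c + √((N·c)² + 4·N·c·H))/2 = (−0.055 + √1027.4)/2 ≈ 15.999 mm, so f ≈ 16.0 mm.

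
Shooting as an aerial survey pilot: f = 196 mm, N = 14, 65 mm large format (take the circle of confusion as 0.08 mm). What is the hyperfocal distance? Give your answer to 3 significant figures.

34.5 m

Hyperfocal distance H = f²/(N·c) + f = 196²/(14 × 0.08) + 196 = 38416/1.12 + 196 ≈ 34496.0 mm ≈ 34.5 m.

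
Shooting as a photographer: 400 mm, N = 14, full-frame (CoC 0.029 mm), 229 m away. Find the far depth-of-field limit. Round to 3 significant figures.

Hyperfocal distance H = f²/(N·c) + f = 400²/(14 × 0.029) + 400 = 160000/0.406 + 400 ≈ 394488.7 mm ≈ 394.5 m.
Far limit Df = s·(H − f)/(H − s) = 229000 × (394488.7 − 400) / (394488.7 − 229000) = 229000 × 394088.7 / 165488.7 ≈ 545332 mm ≈ 545 m.

545 m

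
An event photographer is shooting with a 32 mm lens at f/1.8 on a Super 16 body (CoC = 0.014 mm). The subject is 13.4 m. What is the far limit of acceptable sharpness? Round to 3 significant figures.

20.0 m

Hyperfocal distance H = f²/(N·c) + f = 32²/(1.8 × 0.014) + 32 = 1024/0.0252 + 32 ≈ 40666.9 mm ≈ 40.67 m.
Far limit Df = s·(H − f)/(H − s) = 13400 × (40666.9 − 32) / (40666.9 − 13400) = 13400 × 40634.9 / 27266.9 ≈ 19970 mm ≈ 20.0 m.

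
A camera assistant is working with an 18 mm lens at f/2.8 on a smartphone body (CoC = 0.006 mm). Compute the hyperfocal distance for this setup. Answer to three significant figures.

19.3 m

Hyperfocal distance H = f²/(N·c) + f = 18²/(2.8 × 0.006) + 18 = 324/0.0168 + 18 ≈ 19303.7 mm ≈ 19.3 m.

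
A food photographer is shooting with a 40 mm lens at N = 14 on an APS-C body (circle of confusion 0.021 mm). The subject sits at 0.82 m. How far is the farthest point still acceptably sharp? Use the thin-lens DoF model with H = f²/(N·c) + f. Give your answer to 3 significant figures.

0.957 m

Hyperfocal distance H = f²/(N·c) + f = 40²/(14 × 0.021) + 40 = 1600/0.294 + 40 ≈ 5482.2 mm ≈ 5.482 m.
Far limit Df = s·(H − f)/(H − s) = 820 × (5482.2 − 40) / (5482.2 − 820) = 820 × 5442.2 / 4662.2 ≈ 957.19 mm ≈ 0.957 m.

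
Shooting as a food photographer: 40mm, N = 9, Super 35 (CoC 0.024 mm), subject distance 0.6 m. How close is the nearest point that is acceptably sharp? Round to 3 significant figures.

Hyperfocal distance H = f²/(N·c) + f = 40²/(9 × 0.024) + 40 = 1600/0.216 + 40 ≈ 7447.4 mm ≈ 7.447 m.
Near limit Dn = s·(H − f)/(H + s − 2f) = 600 × (7447.4 − 40) / (7447.4 + 600 − 2 × 40) = 600 × 7407.4 / 7967.4 ≈ 557.83 mm ≈ 0.558 m.

0.558 m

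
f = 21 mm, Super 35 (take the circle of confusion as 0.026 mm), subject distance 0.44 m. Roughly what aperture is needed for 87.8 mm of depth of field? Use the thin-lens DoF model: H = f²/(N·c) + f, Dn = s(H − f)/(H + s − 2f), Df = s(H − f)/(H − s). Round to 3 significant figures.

f/4

Write h = H − f = f²/(N·c). The thin-lens limits are Dn = s·h/(h + (s−f)) and Df = s·h/(h − (s−f)), so DoF = Df − Dn = 2·s·(s−f)·h / (h² − (s−f)²).
That is a quadratic in h: DoF·h² − 2·s·(s−f)·h − DoF·(s−f)² = 0 ⇒ h = (s−f)·(s + √(s² + DoF²)) / DoF = 419 × (440 + √(440² + 87.8²)) / 87.8 = 419 × (440 + 448.675) / 87.8 ≈ 4240.9 mm.
Then N = f²/(c·h) = 21² / (0.026 × 4240.9) = 441 / 110.26 ≈ 4.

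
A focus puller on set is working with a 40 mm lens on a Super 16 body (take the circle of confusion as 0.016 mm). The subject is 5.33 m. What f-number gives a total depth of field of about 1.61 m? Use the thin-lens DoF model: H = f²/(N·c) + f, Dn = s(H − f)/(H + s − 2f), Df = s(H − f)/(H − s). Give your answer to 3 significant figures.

f/2.79

Write h = H − f = f²/(N·c). The thin-lens limits are Dn = s·h/(h + (s−f)) and Df = s·h/(h − (s−f)), so DoF = Df − Dn = 2·s·(s−f)·h / (h² − (s−f)²).
That is a quadratic in h: DoF·h² − 2·s·(s−f)·h − DoF·(s−f)² = 0 ⇒ h = (s−f)·(s + √(s² + DoF²)) / DoF = 5290 × (5330 + √(5330² + 1610²)) / 1610 = 5290 × (5330 + 5567.85) / 1610 ≈ 35807 mm.
Then N = f²/(c·h) = 40² / (0.016 × 35807) = 1600 / 572.92 ≈ 2.79.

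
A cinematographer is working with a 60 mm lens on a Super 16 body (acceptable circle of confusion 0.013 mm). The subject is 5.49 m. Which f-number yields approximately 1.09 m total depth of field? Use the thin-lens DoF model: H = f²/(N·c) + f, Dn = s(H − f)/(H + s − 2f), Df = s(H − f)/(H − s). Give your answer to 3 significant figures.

f/5.01

Write h = H − f = f²/(N·c). The thin-lens limits are Dn = s·h/(h + (s−f)) and Df = s·h/(h − (s−f)), so DoF = Df − Dn = 2·s·(s−f)·h / (h² − (s−f)²).
That is a quadratic in h: DoF·h² − 2·s·(s−f)·h − DoF·(s−f)² = 0 ⇒ h = (s−f)·(s + √(s² + DoF²)) / DoF = 5430 × (5490 + √(5490² + 1090²)) / 1090 = 5430 × (5490 + 5597.16) / 1090 ≈ 55232 mm.
Then N = f²/(c·h) = 60² / (0.013 × 55232) = 3600 / 718.02 ≈ 5.01.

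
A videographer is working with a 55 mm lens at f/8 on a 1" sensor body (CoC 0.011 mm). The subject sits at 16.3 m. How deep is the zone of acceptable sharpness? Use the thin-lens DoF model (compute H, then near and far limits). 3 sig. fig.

Hyperfocal distance H = f²/(N·c) + f = 55²/(8 × 0.011) + 55 = 3025/0.088 + 55 ≈ 34430.0 mm ≈ 34.43 m.
Near limit Dn = s·(H − f)/(H + s − 2f) = 16300 × (34430.0 − 55) / (34430.0 + 16300 − 2 × 55) = 16300 × 34375.0 / 50620.0 ≈ 11069 mm.
Far limit Df = s·(H − f)/(H − s) = 16300 × (34430.0 − 55) / (34430.0 − 16300) = 16300 × 34375.0 / 18130.0 ≈ 30905 mm.
Depth of field = Df − Dn = 30905 − 11069 ≈ 19836 mm ≈ 19.8 m.

19.8 m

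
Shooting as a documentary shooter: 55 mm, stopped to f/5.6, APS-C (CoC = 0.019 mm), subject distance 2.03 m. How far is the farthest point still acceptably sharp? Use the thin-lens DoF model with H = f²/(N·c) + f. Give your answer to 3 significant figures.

Hyperfocal distance H = f²/(N·c) + f = 55²/(5.6 × 0.019) + 55 = 3025/0.1064 + 55 ≈ 28485.5 mm ≈ 28.49 m.
Far limit Df = s·(H − f)/(H − s) = 2030 × (28485.5 − 55) / (28485.5 − 2030) = 2030 × 28430.5 / 26455.5 ≈ 2181.5 mm ≈ 2.18 m.

2.18 m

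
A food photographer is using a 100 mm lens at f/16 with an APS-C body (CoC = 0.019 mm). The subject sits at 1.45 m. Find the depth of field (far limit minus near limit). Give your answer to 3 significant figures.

119 mm

Hyperfocal distance H = f²/(N·c) + f = 100²/(16 × 0.019) + 100 = 10000/0.304 + 100 ≈ 32994.7 mm ≈ 32.99 m.
Near limit Dn = s·(H − f)/(H + s − 2f) = 1450 × (32994.7 − 100) / (32994.7 + 1450 − 2 × 100) = 1450 × 32894.7 / 34244.7 ≈ 1392.84 mm.
Far limit Df = s·(H − f)/(H − s) = 1450 × (32994.7 − 100) / (32994.7 − 1450) = 1450 × 32894.7 / 31544.7 ≈ 1512.05 mm.
Depth of field = Df − Dn = 1512.05 − 1392.84 ≈ 119.21 mm.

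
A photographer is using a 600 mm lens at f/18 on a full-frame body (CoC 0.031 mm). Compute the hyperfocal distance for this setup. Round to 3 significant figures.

646 m

Hyperfocal distance H = f²/(N·c) + f = 600²/(18 × 0.031) + 600 = 360000/0.558 + 600 ≈ 645761.3 mm ≈ 646 m.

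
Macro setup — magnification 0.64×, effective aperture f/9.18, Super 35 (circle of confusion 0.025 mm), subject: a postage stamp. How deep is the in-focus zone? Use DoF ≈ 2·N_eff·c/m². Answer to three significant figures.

At magnification m, DoF ≈ 2·N_eff·c/m² = 2 × 9.18 × 0.025 / 0.64² = 0.459 / 0.4096 ≈ 1.12 mm.

1.12 mm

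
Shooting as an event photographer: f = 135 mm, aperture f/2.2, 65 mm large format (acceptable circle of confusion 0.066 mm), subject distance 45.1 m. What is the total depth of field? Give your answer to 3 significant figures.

37.1 m

Hyperfocal distance H = f²/(N·c) + f = 135²/(2.2 × 0.066) + 135 = 18225/0.1452 + 135 ≈ 125651.5 mm ≈ 125.7 m.
Near limit Dn = s·(H − f)/(H + s − 2f) = 45100 × (125651.5 − 135) / (125651.5 + 45100 − 2 × 135) = 45100 × 125516.5 / 170481.5 ≈ 33205 mm.
Far limit Df = s·(H − f)/(H − s) = 45100 × (125651.5 − 135) / (125651.5 − 45100) = 45100 × 125516.5 / 80551.5 ≈ 70275 mm.
Depth of field = Df − Dn = 70275 − 33205 ≈ 37070 mm ≈ 37.1 m.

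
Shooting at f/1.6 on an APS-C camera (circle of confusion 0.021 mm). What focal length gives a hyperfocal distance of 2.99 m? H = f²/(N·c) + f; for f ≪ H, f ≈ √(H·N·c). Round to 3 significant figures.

From H = f²/(N·c) + f, with f ≪ H: f ≈ √(H·N·c) = √(2990 × 1.6 × 0.021) = √100.46 ≈ 10.02 mm.
The +f correction barely moves this — solving exactly, f² + N·c·f − N·c·H = 0 ⇒ f = (−N·c + √((N·c)² + 4·N·c·H))/2 = (−0.0336 + √401.86)/2 ≈ 10.006 mm, so f ≈ 10.0 mm.

10.0 mm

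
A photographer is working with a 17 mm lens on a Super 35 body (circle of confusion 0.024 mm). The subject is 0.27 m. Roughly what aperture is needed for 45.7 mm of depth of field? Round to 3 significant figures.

f/4

Write h = H − f = f²/(N·c). The thin-lens limits are Dn = s·h/(h + (s−f)) and Df = s·h/(h − (s−f)), so DoF = Df − Dn = 2·s·(s−f)·h / (h² − (s−f)²).
That is a quadratic in h: DoF·h² − 2·s·(s−f)·h − DoF·(s−f)² = 0 ⇒ h = (s−f)·(s + √(s² + DoF²)) / DoF = 253 × (270 + √(270² + 45.7²)) / 45.7 = 253 × (270 + 273.840) / 45.7 ≈ 3010.8 mm.
Then N = f²/(c·h) = 17² / (0.024 × 3010.8) = 289 / 72.258 ≈ 4.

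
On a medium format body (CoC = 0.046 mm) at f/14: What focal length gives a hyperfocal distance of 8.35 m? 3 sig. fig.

From H = f²/(N·c) + f, with f ≪ H: f ≈ √(H·N·c) = √(8350 × 14 × 0.046) = √5377.4 ≈ 73.33 mm.
Exact: f² + N·c·f − N·c·H = 0 ⇒ f = (−N·c + √((N·c)² + 4·N·c·H))/2 = (−0.644 + √21510)/2 ≈ 73.009 mm ≈ 73.0 mm.

73.0 mm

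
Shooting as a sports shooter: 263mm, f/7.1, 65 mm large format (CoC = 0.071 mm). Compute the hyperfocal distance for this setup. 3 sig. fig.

Hyperfocal distance H = f²/(N·c) + f = 263²/(7.1 × 0.071) + 263 = 69169/0.5041 + 263 ≈ 137475.9 mm ≈ 137 m.

137 m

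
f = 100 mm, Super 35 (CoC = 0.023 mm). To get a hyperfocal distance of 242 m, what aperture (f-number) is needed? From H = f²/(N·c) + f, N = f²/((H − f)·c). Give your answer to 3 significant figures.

Rearrange H = f²/(N·c) + f for N: N = f² / ((H − f)·c).
N = 100² / ((242000 − 100) × 0.023) = 10000 / 5564 ≈ 1.80.

f/1.80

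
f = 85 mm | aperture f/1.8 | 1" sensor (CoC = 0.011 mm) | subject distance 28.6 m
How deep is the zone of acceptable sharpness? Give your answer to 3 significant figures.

4.50 m

Hyperfocal distance H = f²/(N·c) + f = 85²/(1.8 × 0.011) + 85 = 7225/0.0198 + 85 ≈ 364984.0 mm ≈ 365.0 m.
Near limit Dn = s·(H − f)/(H + s − 2f) = 28600 × (364984.0 − 85) / (364984.0 + 28600 − 2 × 85) = 28600 × 364899.0 / 393414.0 ≈ 26527.0 mm.
Far limit Df = s·(H − f)/(H − s) = 28600 × (364984.0 − 85) / (364984.0 − 28600) = 28600 × 364899.0 / 336384.0 ≈ 31024.4 mm.
Depth of field = Df − Dn = 31024.4 − 26527.0 ≈ 4497.4 mm ≈ 4.50 m.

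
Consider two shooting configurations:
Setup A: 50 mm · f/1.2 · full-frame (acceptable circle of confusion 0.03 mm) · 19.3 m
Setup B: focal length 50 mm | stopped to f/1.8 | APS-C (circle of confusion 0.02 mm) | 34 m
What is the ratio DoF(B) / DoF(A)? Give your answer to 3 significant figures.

3.77

Setup A: H = 50²/(1.2×0.03) + 50 ≈ 69494.4 mm; DoF = Df − Dn = 26702 − 15111 ≈ 11591 mm.
Setup B: H = 50²/(1.8×0.02) + 50 ≈ 69494.4 mm; DoF = Df − Dn = 66521 − 22836 ≈ 43685 mm.
Ratio = 43685 / 11591 ≈ 3.77.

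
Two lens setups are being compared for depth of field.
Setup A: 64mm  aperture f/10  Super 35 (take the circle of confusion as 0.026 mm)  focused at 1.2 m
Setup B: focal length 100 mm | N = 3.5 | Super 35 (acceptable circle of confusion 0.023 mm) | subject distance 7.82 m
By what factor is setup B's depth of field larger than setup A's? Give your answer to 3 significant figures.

Setup A: H = 64²/(10×0.026) + 64 ≈ 15817.8 mm; DoF = Df − Dn = 1293.26 − 1119.29 ≈ 173.97 mm.
Setup B: H = 100²/(3.5×0.023) + 100 ≈ 124323.6 mm; DoF = Df − Dn = 8338.18 − 7362.45 ≈ 975.73 mm.
Ratio = 975.73 / 173.97 ≈ 5.61.

5.61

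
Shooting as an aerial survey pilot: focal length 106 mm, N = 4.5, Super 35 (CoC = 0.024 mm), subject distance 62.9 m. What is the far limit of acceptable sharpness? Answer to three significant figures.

Hyperfocal distance H = f²/(N·c) + f = 106²/(4.5 × 0.024) + 106 = 11236/0.108 + 106 ≈ 104143.0 mm ≈ 104.1 m.
Far limit Df = s·(H − f)/(H − s) = 62900 × (104143.0 − 106) / (104143.0 − 62900) = 62900 × 104037.0 / 41243.0 ≈ 158668 mm ≈ 159 m.

159 m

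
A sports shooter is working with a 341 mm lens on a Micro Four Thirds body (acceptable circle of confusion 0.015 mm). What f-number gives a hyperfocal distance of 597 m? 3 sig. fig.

f/13

Rearrange H = f²/(N·c) + f for N: N = f² / ((H − f)·c).
N = 341² / ((597000 − 341) × 0.015) = 116281 / 8950 ≈ 13.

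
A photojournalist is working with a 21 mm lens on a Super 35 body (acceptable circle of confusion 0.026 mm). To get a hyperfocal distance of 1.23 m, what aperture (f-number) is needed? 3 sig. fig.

Rearrange H = f²/(N·c) + f for N: N = f² / ((H − f)·c).
N = 21² / ((1230 − 21) × 0.026) = 441 / 31.43 ≈ 14.

f/14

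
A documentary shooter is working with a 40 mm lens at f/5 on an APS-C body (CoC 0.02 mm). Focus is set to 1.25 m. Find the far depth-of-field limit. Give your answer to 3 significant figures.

1.35 m

Hyperfocal distance H = f²/(N·c) + f = 40²/(5 × 0.02) + 40 = 1600/0.1 + 40 ≈ 16040.0 mm ≈ 16.04 m.
Far limit Df = s·(H − f)/(H − s) = 1250 × (16040.0 − 40) / (16040.0 − 1250) = 1250 × 16000.0 / 14790.0 ≈ 1352.3 mm ≈ 1.35 m.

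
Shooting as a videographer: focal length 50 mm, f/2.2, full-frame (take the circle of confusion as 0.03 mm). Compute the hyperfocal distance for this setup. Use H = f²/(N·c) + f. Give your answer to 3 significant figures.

37.9 m

Hyperfocal distance H = f²/(N·c) + f = 50²/(2.2 × 0.03) + 50 = 2500/0.066 + 50 ≈ 37928.8 mm ≈ 37.9 m.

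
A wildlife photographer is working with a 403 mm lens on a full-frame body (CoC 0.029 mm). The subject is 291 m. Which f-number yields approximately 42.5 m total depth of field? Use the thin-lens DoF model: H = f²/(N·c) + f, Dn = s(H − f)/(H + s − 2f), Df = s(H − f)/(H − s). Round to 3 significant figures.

Write h = H − f = f²/(N·c). The thin-lens limits are Dn = s·h/(h + (s−f)) and Df = s·h/(h − (s−f)), so DoF = Df − Dn = 2·s·(s−f)·h / (h² − (s−f)²).
That is a quadratic in h: DoF·h² − 2·s·(s−f)·h − DoF·(s−f)² = 0 ⇒ h = (s−f)·(s + √(s² + DoF²)) / DoF = 290597 × (291000 + √(291000² + 42500²)) / 42500 = 290597 × (291000 + 294087) / 42500 ≈ 4000578 mm.
Then N = f²/(c·h) = 403² / (0.029 × 4000578) = 162409 / 116017 ≈ 1.40.

f/1.40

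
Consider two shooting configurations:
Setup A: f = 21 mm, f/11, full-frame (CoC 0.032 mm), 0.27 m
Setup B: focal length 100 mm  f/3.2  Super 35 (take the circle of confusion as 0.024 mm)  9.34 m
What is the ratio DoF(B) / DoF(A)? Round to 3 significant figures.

11.9

Setup A: H = 21²/(11×0.032) + 21 ≈ 1273.8 mm; DoF = Df − Dn = 336.97 − 225.23 ≈ 111.74 mm.
Setup B: H = 100²/(3.2×0.024) + 100 ≈ 130308.3 mm; DoF = Df − Dn = 10053.4 − 8721.1 ≈ 1332.3 mm.
Ratio = 1332.3 / 111.74 ≈ 11.9.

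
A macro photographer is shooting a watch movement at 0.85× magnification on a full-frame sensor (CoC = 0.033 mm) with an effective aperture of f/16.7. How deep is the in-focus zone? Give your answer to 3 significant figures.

1.53 mm

At magnification m, DoF ≈ 2·N_eff·c/m² = 2 × 16.7 × 0.033 / 0.85² = 1.102 / 0.7225 ≈ 1.53 mm.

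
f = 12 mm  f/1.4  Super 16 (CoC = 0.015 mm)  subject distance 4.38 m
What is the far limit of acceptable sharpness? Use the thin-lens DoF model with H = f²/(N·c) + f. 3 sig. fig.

Hyperfocal distance H = f²/(N·c) + f = 12²/(1.4 × 0.015) + 12 = 144/0.021 + 12 ≈ 6869.1 mm ≈ 6.869 m.
Far limit Df = s·(H − f)/(H − s) = 4380 × (6869.1 − 12) / (6869.1 − 4380) = 4380 × 6857.1 / 2489.1 ≈ 12066 mm ≈ 12.1 m.

12.1 m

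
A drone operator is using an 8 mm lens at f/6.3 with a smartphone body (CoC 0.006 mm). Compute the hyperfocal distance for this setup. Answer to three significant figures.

1.70 m

Hyperfocal distance H = f²/(N·c) + f = 8²/(6.3 × 0.006) + 8 = 64/0.0378 + 8 ≈ 1701.1 mm ≈ 1.70 m.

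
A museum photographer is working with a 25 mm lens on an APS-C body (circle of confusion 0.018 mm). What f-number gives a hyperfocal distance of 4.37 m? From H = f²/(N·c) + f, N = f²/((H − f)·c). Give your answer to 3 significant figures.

f/7.99

Rearrange H = f²/(N·c) + f for N: N = f² / ((H − f)·c).
N = 25² / ((4370 − 25) × 0.018) = 625 / 78.21 ≈ 7.99.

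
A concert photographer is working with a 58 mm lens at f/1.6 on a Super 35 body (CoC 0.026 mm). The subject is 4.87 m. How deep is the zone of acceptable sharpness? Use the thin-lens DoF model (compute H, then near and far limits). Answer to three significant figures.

0.582 m

Hyperfocal distance H = f²/(N·c) + f = 58²/(1.6 × 0.026) + 58 = 3364/0.0416 + 58 ≈ 80923.4 mm ≈ 80.92 m.
Near limit Dn = s·(H − f)/(H + s − 2f) = 4870 × (80923.4 − 58) / (80923.4 + 4870 − 2 × 58) = 4870 × 80865.4 / 85677.4 ≈ 4596.48 mm.
Far limit Df = s·(H − f)/(H − s) = 4870 × (80923.4 − 58) / (80923.4 − 4870) = 4870 × 80865.4 / 76053.4 ≈ 5178.13 mm.
Depth of field = Df − Dn = 5178.13 − 4596.48 ≈ 581.65 mm ≈ 0.582 m.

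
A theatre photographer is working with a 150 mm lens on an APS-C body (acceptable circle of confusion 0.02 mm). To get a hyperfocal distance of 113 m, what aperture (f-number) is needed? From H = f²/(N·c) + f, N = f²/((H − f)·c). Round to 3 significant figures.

f/9.97

Rearrange H = f²/(N·c) + f for N: N = f² / ((H − f)·c).
N = 150² / ((113000 − 150) × 0.02) = 22500 / 2257 ≈ 9.97.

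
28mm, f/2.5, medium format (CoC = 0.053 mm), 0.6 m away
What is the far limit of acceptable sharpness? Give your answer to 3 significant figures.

0.664 m

Hyperfocal distance H = f²/(N·c) + f = 28²/(2.5 × 0.053) + 28 = 784/0.1325 + 28 ≈ 5945.0 mm ≈ 5.945 m.
Far limit Df = s·(H − f)/(H − s) = 600 × (5945.0 − 28) / (5945.0 − 600) = 600 × 5917.0 / 5345.0 ≈ 664.21 mm ≈ 0.664 m.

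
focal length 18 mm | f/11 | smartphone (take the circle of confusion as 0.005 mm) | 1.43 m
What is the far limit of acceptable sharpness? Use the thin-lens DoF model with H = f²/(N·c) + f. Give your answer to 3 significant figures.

1.88 m

Hyperfocal distance H = f²/(N·c) + f = 18²/(11 × 0.005) + 18 = 324/0.055 + 18 ≈ 5908.9 mm ≈ 5.909 m.
Far limit Df = s·(H − f)/(H − s) = 1430 × (5908.9 − 18) / (5908.9 − 1430) = 1430 × 5890.9 / 4478.9 ≈ 1880.8 mm ≈ 1.88 m.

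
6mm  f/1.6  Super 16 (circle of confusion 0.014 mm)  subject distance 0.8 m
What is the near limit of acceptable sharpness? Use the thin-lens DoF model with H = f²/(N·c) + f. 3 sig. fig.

Hyperfocal distance H = f²/(N·c) + f = 6²/(1.6 × 0.014) + 6 = 36/0.0224 + 6 ≈ 1613.1 mm ≈ 1.613 m.
Near limit Dn = s·(H − f)/(H + s − 2f) = 800 × (1613.1 − 6) / (1613.1 + 800 − 2 × 6) = 800 × 1607.1 / 2401.1 ≈ 535.46 mm ≈ 0.535 m.

0.535 m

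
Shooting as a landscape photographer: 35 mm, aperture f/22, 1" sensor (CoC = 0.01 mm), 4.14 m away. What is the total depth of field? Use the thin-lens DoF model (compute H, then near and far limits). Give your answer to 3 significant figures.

13.4 m

Hyperfocal distance H = f²/(N·c) + f = 35²/(22 × 0.01) + 35 = 1225/0.22 + 35 ≈ 5603.2 mm ≈ 5.603 m.
Near limit Dn = s·(H − f)/(H + s − 2f) = 4140 × (5603.2 − 35) / (5603.2 + 4140 − 2 × 35) = 4140 × 5568.2 / 9673.2 ≈ 2383 mm.
Far limit Df = s·(H − f)/(H − s) = 4140 × (5603.2 − 35) / (5603.2 − 4140) = 4140 × 5568.2 / 1463.2 ≈ 15755 mm.
Depth of field = Df − Dn = 15755 − 2383 ≈ 13372 mm ≈ 13.4 m.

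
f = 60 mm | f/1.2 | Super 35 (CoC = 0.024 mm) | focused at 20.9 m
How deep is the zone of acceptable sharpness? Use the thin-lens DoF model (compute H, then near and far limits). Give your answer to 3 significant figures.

7.17 m

Hyperfocal distance H = f²/(N·c) + f = 60²/(1.2 × 0.024) + 60 = 3600/0.0288 + 60 ≈ 125060.0 mm ≈ 125.1 m.
Near limit Dn = s·(H − f)/(H + s − 2f) = 20900 × (125060.0 − 60) / (125060.0 + 20900 − 2 × 60) = 20900 × 125000.0 / 145840.0 ≈ 17913.5 mm.
Far limit Df = s·(H − f)/(H − s) = 20900 × (125060.0 − 60) / (125060.0 − 20900) = 20900 × 125000.0 / 104160.0 ≈ 25081.6 mm.
Depth of field = Df − Dn = 25081.6 − 17913.5 ≈ 7168.1 mm ≈ 7.17 m.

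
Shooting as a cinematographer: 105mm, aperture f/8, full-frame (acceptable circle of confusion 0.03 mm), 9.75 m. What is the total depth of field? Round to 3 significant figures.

Hyperfocal distance H = f²/(N·c) + f = 105²/(8 × 0.03) + 105 = 11025/0.24 + 105 ≈ 46042.5 mm ≈ 46.04 m.
Near limit Dn = s·(H − f)/(H + s − 2f) = 9750 × (46042.5 − 105) / (46042.5 + 9750 − 2 × 105) = 9750 × 45937.5 / 55582.5 ≈ 8058.1 mm.
Far limit Df = s·(H − f)/(H − s) = 9750 × (46042.5 − 105) / (46042.5 − 9750) = 9750 × 45937.5 / 36292.5 ≈ 12341.1 mm.
Depth of field = Df − Dn = 12341.1 − 8058.1 ≈ 4283.0 mm ≈ 4.28 m.

4.28 m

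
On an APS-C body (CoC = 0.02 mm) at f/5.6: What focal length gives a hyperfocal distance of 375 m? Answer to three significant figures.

From H = f²/(N·c) + f, with f ≪ H: f ≈ √(H·N·c) = √(375000 × 5.6 × 0.02) = √42000 ≈ 204.9 mm.
The +f correction barely moves this — solving exactly, f² + N·c·f − N·c·H = 0 ⇒ f = (−N·c + √((N·c)² + 4·N·c·H))/2 = (−0.112 + √168000)/2 ≈ 204.88 mm, so f ≈ 205 mm.

205 mm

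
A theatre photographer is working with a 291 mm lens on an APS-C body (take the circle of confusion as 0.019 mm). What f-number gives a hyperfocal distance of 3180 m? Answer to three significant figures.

f/1.40

Rearrange H = f²/(N·c) + f for N: N = f² / ((H − f)·c).
N = 291² / ((3180000 − 291) × 0.019) = 84681 / 60414 ≈ 1.40.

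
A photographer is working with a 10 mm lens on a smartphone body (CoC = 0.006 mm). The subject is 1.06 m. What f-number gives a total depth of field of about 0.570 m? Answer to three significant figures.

f/4

Write h = H − f = f²/(N·c). The thin-lens limits are Dn = s·h/(h + (s−f)) and Df = s·h/(h − (s−f)), so DoF = Df − Dn = 2·s·(s−f)·h / (h² − (s−f)²).
That is a quadratic in h: DoF·h² − 2·s·(s−f)·h − DoF·(s−f)² = 0 ⇒ h = (s−f)·(s + √(s² + DoF²)) / DoF = 1050 × (1060 + √(1060² + 570²)) / 570 = 1050 × (1060 + 1203.54) / 570 ≈ 4169.7 mm.
Then N = f²/(c·h) = 10² / (0.006 × 4169.7) = 100 / 25.018 ≈ 4.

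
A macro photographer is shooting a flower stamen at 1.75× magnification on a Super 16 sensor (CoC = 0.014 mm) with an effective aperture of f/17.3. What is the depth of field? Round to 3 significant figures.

At magnification m, DoF ≈ 2·N_eff·c/m² = 2 × 17.3 × 0.014 / 1.75² = 0.4844 / 3.062 ≈ 0.158 mm.

0.158 mm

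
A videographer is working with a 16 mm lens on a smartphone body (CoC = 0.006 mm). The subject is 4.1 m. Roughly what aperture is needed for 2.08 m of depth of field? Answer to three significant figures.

Write h = H − f = f²/(N·c). The thin-lens limits are Dn = s·h/(h + (s−f)) and Df = s·h/(h − (s−f)), so DoF = Df − Dn = 2·s·(s−f)·h / (h² − (s−f)²).
That is a quadratic in h: DoF·h² − 2·s·(s−f)·h − DoF·(s−f)² = 0 ⇒ h = (s−f)·(s + √(s² + DoF²)) / DoF = 4084 × (4100 + √(4100² + 2080²)) / 2080 = 4084 × (4100 + 4597.43) / 2080 ≈ 17077 mm.
Then N = f²/(c·h) = 16² / (0.006 × 17077) = 256 / 102.46 ≈ 2.50.

f/2.50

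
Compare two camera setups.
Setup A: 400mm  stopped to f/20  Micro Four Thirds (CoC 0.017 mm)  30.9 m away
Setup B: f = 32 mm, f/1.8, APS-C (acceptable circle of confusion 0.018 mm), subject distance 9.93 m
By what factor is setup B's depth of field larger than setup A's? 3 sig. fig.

Setup A: H = 400²/(20×0.017) + 400 ≈ 470988.2 mm; DoF = Df − Dn = 33041.5 − 29019.2 ≈ 4022.3 mm.
Setup B: H = 32²/(1.8×0.018) + 32 ≈ 31636.9 mm; DoF = Df − Dn = 14457.9 − 7561.8 ≈ 6896.1 mm.
Ratio = 6896.1 / 4022.3 ≈ 1.71.

1.71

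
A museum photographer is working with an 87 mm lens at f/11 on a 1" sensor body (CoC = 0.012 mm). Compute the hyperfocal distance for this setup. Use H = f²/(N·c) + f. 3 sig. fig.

Hyperfocal distance H = f²/(N·c) + f = 87²/(11 × 0.012) + 87 = 7569/0.132 + 87 ≈ 57427.9 mm ≈ 57.4 m.

57.4 m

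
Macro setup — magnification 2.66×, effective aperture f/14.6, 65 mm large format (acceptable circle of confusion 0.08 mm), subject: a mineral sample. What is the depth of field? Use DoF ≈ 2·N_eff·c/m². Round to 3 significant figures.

At magnification m, DoF ≈ 2·N_eff·c/m² = 2 × 14.6 × 0.08 / 2.66² = 2.336 / 7.076 ≈ 0.33 mm.

0.330 mm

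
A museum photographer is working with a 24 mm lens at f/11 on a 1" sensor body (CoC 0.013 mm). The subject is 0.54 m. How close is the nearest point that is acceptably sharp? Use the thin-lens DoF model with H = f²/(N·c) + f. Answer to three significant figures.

479 mm

Hyperfocal distance H = f²/(N·c) + f = 24²/(11 × 0.013) + 24 = 576/0.143 + 24 ≈ 4052.0 mm ≈ 4.052 m.
Near limit Dn = s·(H − f)/(H + s − 2f) = 540 × (4052.0 − 24) / (4052.0 + 540 − 2 × 24) = 540 × 4028.0 / 4544.0 ≈ 478.68 mm.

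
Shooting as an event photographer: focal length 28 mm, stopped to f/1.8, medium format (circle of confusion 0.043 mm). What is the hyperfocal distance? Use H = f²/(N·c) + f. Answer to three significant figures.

10.2 m

Hyperfocal distance H = f²/(N·c) + f = 28²/(1.8 × 0.043) + 28 = 784/0.0774 + 28 ≈ 10157.2 mm ≈ 10.2 m.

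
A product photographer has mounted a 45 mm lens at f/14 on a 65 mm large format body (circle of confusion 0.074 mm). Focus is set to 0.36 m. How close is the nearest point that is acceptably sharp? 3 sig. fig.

Hyperfocal distance H = f²/(N·c) + f = 45²/(14 × 0.074) + 45 = 2025/1.036 + 45 ≈ 1999.6 mm ≈ 2.000 m.
Near limit Dn = s·(H − f)/(H + s − 2f) = 360 × (1999.6 − 45) / (1999.6 + 360 − 2 × 45) = 360 × 1954.6 / 2269.6 ≈ 310.04 mm.

310 mm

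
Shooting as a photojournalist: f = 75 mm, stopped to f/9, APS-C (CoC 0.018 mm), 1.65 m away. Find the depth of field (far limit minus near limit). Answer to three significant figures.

Hyperfocal distance H = f²/(N·c) + f = 75²/(9 × 0.018) + 75 = 5625/0.162 + 75 ≈ 34797.2 mm ≈ 34.80 m.
Near limit Dn = s·(H − f)/(H + s − 2f) = 1650 × (34797.2 − 75) / (34797.2 + 1650 − 2 × 75) = 1650 × 34722.2 / 36297.2 ≈ 1578.40 mm.
Far limit Df = s·(H − f)/(H − s) = 1650 × (34797.2 − 75) / (34797.2 − 1650) = 1650 × 34722.2 / 33147.2 ≈ 1728.40 mm.
Depth of field = Df − Dn = 1728.40 − 1578.40 ≈ 150.00 mm.

150 mm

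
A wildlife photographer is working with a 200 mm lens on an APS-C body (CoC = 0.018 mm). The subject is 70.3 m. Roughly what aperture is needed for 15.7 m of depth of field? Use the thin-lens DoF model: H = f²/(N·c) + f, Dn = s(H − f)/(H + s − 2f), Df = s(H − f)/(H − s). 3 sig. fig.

Write h = H − f = f²/(N·c). The thin-lens limits are Dn = s·h/(h + (s−f)) and Df = s·h/(h − (s−f)), so DoF = Df − Dn = 2·s·(s−f)·h / (h² − (s−f)²).
That is a quadratic in h: DoF·h² − 2·s·(s−f)·h − DoF·(s−f)² = 0 ⇒ h = (s−f)·(s + √(s² + DoF²)) / DoF = 70100 × (70300 + √(70300² + 15700²)) / 15700 = 70100 × (70300 + 72031.8) / 15700 ≈ 635507 mm.
Then N = f²/(c·h) = 200² / (0.018 × 635507) = 40000 / 11439 ≈ 3.50.

f/3.50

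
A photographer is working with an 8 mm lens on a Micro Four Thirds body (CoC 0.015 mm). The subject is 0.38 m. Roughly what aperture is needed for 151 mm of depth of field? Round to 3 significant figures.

f/2.20

Write h = H − f = f²/(N·c). The thin-lens limits are Dn = s·h/(h + (s−f)) and Df = s·h/(h − (s−f)), so DoF = Df − Dn = 2·s·(s−f)·h / (h² − (s−f)²).
That is a quadratic in h: DoF·h² − 2·s·(s−f)·h − DoF·(s−f)² = 0 ⇒ h = (s−f)·(s + √(s² + DoF²)) / DoF = 372 × (380 + √(380² + 151²)) / 151 = 372 × (380 + 408.902) / 151 ≈ 1943.5 mm.
Then N = f²/(c·h) = 8² / (0.015 × 1943.5) = 64 / 29.153 ≈ 2.20.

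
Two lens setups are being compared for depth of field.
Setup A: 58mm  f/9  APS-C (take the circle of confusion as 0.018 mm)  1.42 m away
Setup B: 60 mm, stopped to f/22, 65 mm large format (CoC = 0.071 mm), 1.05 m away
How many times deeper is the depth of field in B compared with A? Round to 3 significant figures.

5.91

Setup A: H = 58²/(9×0.018) + 58 ≈ 20823.4 mm; DoF = Df − Dn = 1519.68 − 1332.60 ≈ 187.08 mm.
Setup B: H = 60²/(22×0.071) + 60 ≈ 2364.7 mm; DoF = Df − Dn = 1840.7 − 734.5 ≈ 1106.2 mm.
Ratio = 1106.2 / 187.08 ≈ 5.91.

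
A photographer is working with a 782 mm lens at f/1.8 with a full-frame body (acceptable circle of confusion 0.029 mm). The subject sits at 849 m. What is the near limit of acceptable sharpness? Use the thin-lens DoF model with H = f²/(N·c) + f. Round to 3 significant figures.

Hyperfocal distance H = f²/(N·c) + f = 782²/(1.8 × 0.029) + 782 = 611524/0.0522 + 782 ≈ 11715801.2 mm ≈ 11716 m.
Near limit Dn = s·(H − f)/(H + s − 2f) = 849000 × (11715801.2 − 782) / (11715801.2 + 849000 − 2 × 782) = 849000 × 11715019.2 / 12563237.2 ≈ 791679 mm ≈ 792 m.

792 m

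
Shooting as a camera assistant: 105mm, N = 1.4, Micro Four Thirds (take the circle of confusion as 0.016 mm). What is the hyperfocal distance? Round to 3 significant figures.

492 m

Hyperfocal distance H = f²/(N·c) + f = 105²/(1.4 × 0.016) + 105 = 11025/0.0224 + 105 ≈ 492292.5 mm ≈ 492 m.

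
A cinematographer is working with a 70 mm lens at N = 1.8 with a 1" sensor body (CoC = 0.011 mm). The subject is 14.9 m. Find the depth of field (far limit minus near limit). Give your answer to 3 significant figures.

Hyperfocal distance H = f²/(N·c) + f = 70²/(1.8 × 0.011) + 70 = 4900/0.0198 + 70 ≈ 247544.7 mm ≈ 247.5 m.
Near limit Dn = s·(H − f)/(H + s − 2f) = 14900 × (247544.7 − 70) / (247544.7 + 14900 − 2 × 70) = 14900 × 247474.7 / 262304.7 ≈ 14057.6 mm.
Far limit Df = s·(H − f)/(H − s) = 14900 × (247544.7 − 70) / (247544.7 − 14900) = 14900 × 247474.7 / 232644.7 ≈ 15849.8 mm.
Depth of field = Df − Dn = 15849.8 − 14057.6 ≈ 1792.2 mm ≈ 1.79 m.

1.79 m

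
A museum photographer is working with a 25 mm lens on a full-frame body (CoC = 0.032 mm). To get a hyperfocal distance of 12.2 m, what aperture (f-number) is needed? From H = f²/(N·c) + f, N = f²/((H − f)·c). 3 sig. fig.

Rearrange H = f²/(N·c) + f for N: N = f² / ((H − f)·c).
N = 25² / ((12200 − 25) × 0.032) = 625 / 389.6 ≈ 1.60.

f/1.60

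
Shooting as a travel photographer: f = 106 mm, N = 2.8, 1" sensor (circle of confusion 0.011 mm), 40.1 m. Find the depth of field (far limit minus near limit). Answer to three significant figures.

Hyperfocal distance H = f²/(N·c) + f = 106²/(2.8 × 0.011) + 106 = 11236/0.0308 + 106 ≈ 364911.2 mm ≈ 364.9 m.
Near limit Dn = s·(H − f)/(H + s − 2f) = 40100 × (364911.2 − 106) / (364911.2 + 40100 − 2 × 106) = 40100 × 364805.2 / 404799.2 ≈ 36138.1 mm.
Far limit Df = s·(H − f)/(H − s) = 40100 × (364911.2 − 106) / (364911.2 − 40100) = 40100 × 364805.2 / 324811.2 ≈ 45037.5 mm.
Depth of field = Df − Dn = 45037.5 − 36138.1 ≈ 8899.4 mm ≈ 8.90 m.

8.90 m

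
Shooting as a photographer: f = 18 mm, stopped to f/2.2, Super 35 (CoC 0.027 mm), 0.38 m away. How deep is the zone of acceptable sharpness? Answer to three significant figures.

Hyperfocal distance H = f²/(N·c) + f = 18²/(2.2 × 0.027) + 18 = 324/0.0594 + 18 ≈ 5472.5 mm ≈ 5.473 m.
Near limit Dn = s·(H − f)/(H + s − 2f) = 380 × (5472.5 − 18) / (5472.5 + 380 − 2 × 18) = 380 × 5454.5 / 5816.5 ≈ 356.350 mm.
Far limit Df = s·(H − f)/(H − s) = 380 × (5472.5 − 18) / (5472.5 − 380) = 380 × 5454.5 / 5092.5 ≈ 407.012 mm.
Depth of field = Df − Dn = 407.012 − 356.350 ≈ 50.662 mm.

50.7 mm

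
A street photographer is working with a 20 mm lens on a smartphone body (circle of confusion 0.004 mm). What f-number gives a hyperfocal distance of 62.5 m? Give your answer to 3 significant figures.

f/1.60

Rearrange H = f²/(N·c) + f for N: N = f² / ((H − f)·c).
N = 20² / ((62500 − 20) × 0.004) = 400 / 249.9 ≈ 1.60.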